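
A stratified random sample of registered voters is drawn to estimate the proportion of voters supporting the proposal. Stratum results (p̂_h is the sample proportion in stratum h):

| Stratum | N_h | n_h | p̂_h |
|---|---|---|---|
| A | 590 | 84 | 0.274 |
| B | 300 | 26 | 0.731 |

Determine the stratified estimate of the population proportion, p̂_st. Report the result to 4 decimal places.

N = 890; stratum weights W_h = N_h/N.
p̂_st = Σ W_h p̂_h = (590·0.274 + 300·0.731)/890 = 0.42804

p̂_st ≈ 0.4280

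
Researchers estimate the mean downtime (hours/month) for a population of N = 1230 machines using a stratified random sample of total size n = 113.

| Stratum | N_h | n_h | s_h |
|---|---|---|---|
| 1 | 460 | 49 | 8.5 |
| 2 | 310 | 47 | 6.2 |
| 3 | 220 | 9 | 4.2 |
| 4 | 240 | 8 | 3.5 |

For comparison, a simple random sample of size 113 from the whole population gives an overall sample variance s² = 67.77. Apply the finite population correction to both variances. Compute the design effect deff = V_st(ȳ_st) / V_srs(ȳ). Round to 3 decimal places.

deff ≈ 0.633

V̂(ȳ_st) = Σ W_h² (1 − n_h/N_h) s_h²/n_h, with W_h = N_h/N and N = 1230:
  stratum 1: (460/1230)²·(1 − 49/460)·8.5²/49 = 0.18426
  stratum 2: (310/1230)²·(1 − 47/310)·6.2²/47 = 0.044075
  stratum 3: (220/1230)²·(1 − 9/220)·4.2²/9 = 0.0601383
  stratum 4: (240/1230)²·(1 − 8/240)·3.5²/8 = 0.0563553
V_st = 0.344829
V_srs = (1 − 113/1230)·67.77/113 = 0.544637
deff = V_st / V_srs = 0.344829/0.544637 = 0.6331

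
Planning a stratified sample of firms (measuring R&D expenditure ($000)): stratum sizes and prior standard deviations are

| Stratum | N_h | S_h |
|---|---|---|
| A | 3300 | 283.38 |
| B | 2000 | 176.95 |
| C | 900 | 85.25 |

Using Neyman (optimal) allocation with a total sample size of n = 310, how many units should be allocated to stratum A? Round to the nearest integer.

Neyman allocation: n_h = n · N_h S_h / Σ N_i S_i, with n = 310.
  stratum A: N_h·S_h = 3300·283.38 = 935154.00
  stratum B: N_h·S_h = 2000·176.95 = 353900.00
  stratum C: N_h·S_h = 900·85.25 = 76725.00
Σ N_h S_h = 1365779.00
n for stratum A = 310·935154.00/1365779.00 = 212.258 → 212

212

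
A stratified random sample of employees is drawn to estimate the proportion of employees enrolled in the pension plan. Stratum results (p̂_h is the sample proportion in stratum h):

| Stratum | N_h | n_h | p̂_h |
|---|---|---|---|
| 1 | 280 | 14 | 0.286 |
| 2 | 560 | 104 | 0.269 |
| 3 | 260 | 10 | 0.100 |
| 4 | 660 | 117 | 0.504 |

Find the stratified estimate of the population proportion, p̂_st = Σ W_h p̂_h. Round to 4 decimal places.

N = 1760; stratum weights W_h = N_h/N.
p̂_st = Σ W_h p̂_h = (280·0.286 + 560·0.269 + 260·0.100 + 660·0.504)/1760 = 0.33486

p̂_st ≈ 0.3349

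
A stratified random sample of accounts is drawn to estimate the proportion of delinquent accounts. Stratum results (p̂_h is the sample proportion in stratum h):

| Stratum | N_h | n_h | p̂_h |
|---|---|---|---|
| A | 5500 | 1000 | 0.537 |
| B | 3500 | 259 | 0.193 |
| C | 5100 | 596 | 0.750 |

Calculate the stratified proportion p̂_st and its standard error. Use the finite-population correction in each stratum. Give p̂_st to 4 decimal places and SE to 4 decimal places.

N = 14100; stratum weights W_h = N_h/N.
p̂_st = Σ W_h p̂_h = (5500·0.537 + 3500·0.193 + 5100·0.750)/14100 = 0.52865
V̂(p̂_st) = Σ W_h² (1 − n_h/N_h) p̂_h(1−p̂_h)/(n_h−1):
  stratum A: (5500/14100)²·(1 − 1000/5500)·0.537·0.463/999 = 3.09832e-05
  stratum B: (3500/14100)²·(1 − 259/3500)·0.193·0.807/258 = 3.44445e-05
  stratum C: (5100/14100)²·(1 − 596/5100)·0.750·0.250/595 = 3.64095e-05
V̂(p̂_st) = 0.000101837; SE = √V̂ = 0.0100914

p̂_st ≈ 0.5287, SE ≈ 0.0101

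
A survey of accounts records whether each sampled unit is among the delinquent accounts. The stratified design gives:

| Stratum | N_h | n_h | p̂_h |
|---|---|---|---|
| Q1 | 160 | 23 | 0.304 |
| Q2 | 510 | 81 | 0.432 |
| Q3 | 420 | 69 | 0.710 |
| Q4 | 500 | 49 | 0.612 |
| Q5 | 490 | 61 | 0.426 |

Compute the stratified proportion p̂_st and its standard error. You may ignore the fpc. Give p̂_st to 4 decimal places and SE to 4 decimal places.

p̂_st ≈ 0.5201, SE ≈ 0.0296

N = 2080; stratum weights W_h = N_h/N.
p̂_st = Σ W_h p̂_h = (160·0.304 + 510·0.432 + 420·0.710 + 500·0.612 + 490·0.426)/2080 = 0.52014
V̂(p̂_st) = Σ W_h² p̂_h(1−p̂_h)/(n_h−1):
  stratum Q1: (160/2080)²·0.304·0.696/22 = 5.6908e-05
  stratum Q2: (510/2080)²·0.432·0.568/80 = 0.000184398
  stratum Q3: (420/2080)²·0.710·0.290/68 = 0.000123458
  stratum Q4: (500/2080)²·0.612·0.388/48 = 0.000285861
  stratum Q5: (490/2080)²·0.426·0.574/60 = 0.00022617
V̂(p̂_st) = 0.000876795; SE = √V̂ = 0.0296107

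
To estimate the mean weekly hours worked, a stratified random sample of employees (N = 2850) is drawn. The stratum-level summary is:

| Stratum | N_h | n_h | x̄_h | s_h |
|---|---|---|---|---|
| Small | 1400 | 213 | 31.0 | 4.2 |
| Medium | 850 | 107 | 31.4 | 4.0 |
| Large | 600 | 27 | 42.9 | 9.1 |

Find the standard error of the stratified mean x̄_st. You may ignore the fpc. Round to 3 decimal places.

V̂(x̄_st) = Σ W_h² s_h²/n_h, with W_h = N_h/N and N = 2850:
  stratum Small: (1400/2850)²·4.2²/213 = 0.0199841
  stratum Medium: (850/2850)²·4.0²/107 = 0.013301
  stratum Large: (600/2850)²·9.1²/27 = 0.135935
V̂(x̄_st) = 0.16922
SE(x̄_st) = √0.16922 = 0.411364

SE(x̄_st) ≈ 0.411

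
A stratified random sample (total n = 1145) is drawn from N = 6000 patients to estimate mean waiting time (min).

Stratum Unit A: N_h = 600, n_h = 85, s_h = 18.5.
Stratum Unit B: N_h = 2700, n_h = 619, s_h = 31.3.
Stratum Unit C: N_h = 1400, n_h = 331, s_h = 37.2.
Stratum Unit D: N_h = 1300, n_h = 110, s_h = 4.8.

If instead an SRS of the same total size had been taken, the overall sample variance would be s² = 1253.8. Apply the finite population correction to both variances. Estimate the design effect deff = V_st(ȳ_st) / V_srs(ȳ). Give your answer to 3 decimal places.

deff ≈ 0.524

V̂(ȳ_st) = Σ W_h² (1 − n_h/N_h) s_h²/n_h, with W_h = N_h/N and N = 6000:
  stratum Unit A: (600/6000)²·(1 − 85/600)·18.5²/85 = 0.0345605
  stratum Unit B: (2700/6000)²·(1 − 619/2700)·31.3²/619 = 0.24702
  stratum Unit C: (1400/6000)²·(1 − 331/1400)·37.2²/331 = 0.173805
  stratum Unit D: (1300/6000)²·(1 − 110/1300)·4.8²/110 = 0.00900073
V_st = 0.464385
V_srs = (1 − 1145/6000)·1253.8/1145 = 0.886055
deff = V_st / V_srs = 0.464385/0.886055 = 0.5241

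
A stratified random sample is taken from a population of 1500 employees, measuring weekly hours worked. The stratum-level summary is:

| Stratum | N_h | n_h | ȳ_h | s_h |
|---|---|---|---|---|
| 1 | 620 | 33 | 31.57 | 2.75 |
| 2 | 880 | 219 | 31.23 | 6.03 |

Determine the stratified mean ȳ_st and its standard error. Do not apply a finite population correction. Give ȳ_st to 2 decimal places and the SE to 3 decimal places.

ȳ_st ≈ 31.37, SE ≈ 0.310

ȳ_st = Σ W_h ȳ_h = (620·31.57 + 880·31.23)/1500 = 31.37053
V̂(ȳ_st) = Σ W_h² s_h²/n_h, with W_h = N_h/N and N = 1500:
  stratum 1: (620/1500)²·2.75²/33 = 0.0391519
  stratum 2: (880/1500)²·6.03²/219 = 0.0571444
V̂(ȳ_st) = 0.0962962
SE(ȳ_st) = √0.0962962 = 0.310316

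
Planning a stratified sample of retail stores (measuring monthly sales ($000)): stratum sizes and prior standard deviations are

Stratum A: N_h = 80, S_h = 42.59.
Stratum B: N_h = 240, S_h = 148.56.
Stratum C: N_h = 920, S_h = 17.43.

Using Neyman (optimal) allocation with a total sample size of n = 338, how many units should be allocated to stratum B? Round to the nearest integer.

219

Neyman allocation: n_h = n · N_h S_h / Σ N_i S_i, with n = 338.
  stratum A: N_h·S_h = 80·42.59 = 3407.20
  stratum B: N_h·S_h = 240·148.56 = 35654.40
  stratum C: N_h·S_h = 920·17.43 = 16035.60
Σ N_h S_h = 55097.20
n for stratum B = 338·35654.40/55097.20 = 218.726 → 219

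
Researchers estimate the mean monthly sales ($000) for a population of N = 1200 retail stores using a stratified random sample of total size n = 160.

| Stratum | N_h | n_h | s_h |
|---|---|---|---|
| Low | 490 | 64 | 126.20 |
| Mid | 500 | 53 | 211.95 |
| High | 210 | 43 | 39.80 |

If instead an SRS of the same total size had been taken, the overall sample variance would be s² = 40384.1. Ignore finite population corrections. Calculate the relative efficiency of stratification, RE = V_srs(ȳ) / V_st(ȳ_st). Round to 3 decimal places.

V̂(ȳ_st) = Σ W_h² s_h²/n_h, with W_h = N_h/N and N = 1200:
  stratum Low: (490/1200)²·126.20²/64 = 41.4924
  stratum Mid: (500/1200)²·211.95²/53 = 147.153
  stratum High: (210/1200)²·39.80²/43 = 1.12817
V_st = 189.773
V_srs = s²/n = 40384.1/160 = 252.401
Relative efficiency = V_srs / V_st = 252.401/189.773 = 1.3300

RE ≈ 1.330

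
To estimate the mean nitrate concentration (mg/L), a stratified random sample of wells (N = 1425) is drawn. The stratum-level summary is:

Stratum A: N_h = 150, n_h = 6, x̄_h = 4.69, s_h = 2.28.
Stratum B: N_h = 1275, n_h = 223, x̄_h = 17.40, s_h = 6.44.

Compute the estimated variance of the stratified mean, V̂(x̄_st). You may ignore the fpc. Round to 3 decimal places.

V̂(x̄_st) ≈ 0.158

V̂(x̄_st) = Σ W_h² s_h²/n_h, with W_h = N_h/N and N = 1425:
  stratum A: (150/1425)²·2.28²/6 = 0.0096
  stratum B: (1275/1425)²·6.44²/223 = 0.148887
V̂(x̄_st) = 0.158487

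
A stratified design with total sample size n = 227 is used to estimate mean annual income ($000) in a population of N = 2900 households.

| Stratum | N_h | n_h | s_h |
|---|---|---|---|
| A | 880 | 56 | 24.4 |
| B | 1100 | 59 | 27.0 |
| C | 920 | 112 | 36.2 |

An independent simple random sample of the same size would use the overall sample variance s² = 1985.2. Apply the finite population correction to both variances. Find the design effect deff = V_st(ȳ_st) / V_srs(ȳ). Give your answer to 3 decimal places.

deff ≈ 0.451

V̂(ȳ_st) = Σ W_h² (1 − n_h/N_h) s_h²/n_h, with W_h = N_h/N and N = 2900:
  stratum A: (880/2900)²·(1 − 56/880)·24.4²/56 = 0.916654
  stratum B: (1100/2900)²·(1 − 59/1100)·27.0²/59 = 1.68238
  stratum C: (920/2900)²·(1 − 112/920)·36.2²/112 = 1.03419
V_st = 3.63322
V_srs = (1 − 227/2900)·1985.2/227 = 8.06082
deff = V_st / V_srs = 3.63322/8.06082 = 0.4507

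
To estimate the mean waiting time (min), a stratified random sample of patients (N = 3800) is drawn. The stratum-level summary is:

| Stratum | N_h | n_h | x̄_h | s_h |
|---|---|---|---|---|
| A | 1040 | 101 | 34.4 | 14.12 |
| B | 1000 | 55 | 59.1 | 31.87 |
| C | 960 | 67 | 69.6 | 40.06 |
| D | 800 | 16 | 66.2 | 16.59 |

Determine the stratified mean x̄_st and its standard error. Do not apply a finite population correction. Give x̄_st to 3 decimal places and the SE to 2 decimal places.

x̄_st ≈ 56.487, SE ≈ 1.93

x̄_st = Σ W_h x̄_h = (1040·34.4 + 1000·59.1 + 960·69.6 + 800·66.2)/3800 = 56.48737
V̂(x̄_st) = Σ W_h² s_h²/n_h, with W_h = N_h/N and N = 3800:
  stratum A: (1040/3800)²·14.12²/101 = 0.147859
  stratum B: (1000/3800)²·31.87²/55 = 1.27889
  stratum C: (960/3800)²·40.06²/67 = 1.5287
  stratum D: (800/3800)²·16.59²/16 = 0.762405
V̂(x̄_st) = 3.71786
SE(x̄_st) = √3.71786 = 1.92817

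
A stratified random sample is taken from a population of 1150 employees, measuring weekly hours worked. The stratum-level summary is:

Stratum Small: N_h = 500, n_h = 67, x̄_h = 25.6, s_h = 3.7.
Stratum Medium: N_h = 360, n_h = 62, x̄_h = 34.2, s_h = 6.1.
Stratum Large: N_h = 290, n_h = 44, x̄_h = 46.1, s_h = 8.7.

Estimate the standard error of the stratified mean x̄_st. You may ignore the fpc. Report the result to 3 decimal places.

V̂(x̄_st) = Σ W_h² s_h²/n_h, with W_h = N_h/N and N = 1150:
  stratum Small: (500/1150)²·3.7²/67 = 0.0386254
  stratum Medium: (360/1150)²·6.1²/62 = 0.0588135
  stratum Large: (290/1150)²·8.7²/44 = 0.109392
V̂(x̄_st) = 0.206831
SE(x̄_st) = √0.206831 = 0.454787

SE(x̄_st) ≈ 0.455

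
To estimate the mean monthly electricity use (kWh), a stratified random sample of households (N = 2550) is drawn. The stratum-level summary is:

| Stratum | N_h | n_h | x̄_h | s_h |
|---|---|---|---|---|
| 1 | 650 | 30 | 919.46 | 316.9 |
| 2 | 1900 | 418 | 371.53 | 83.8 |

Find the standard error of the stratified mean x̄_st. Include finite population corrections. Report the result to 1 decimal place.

V̂(x̄_st) = Σ W_h² (1 − n_h/N_h) s_h²/n_h, with W_h = N_h/N and N = 2550:
  stratum 1: (650/2550)²·(1 − 30/650)·316.9²/30 = 207.466
  stratum 2: (1900/2550)²·(1 − 418/1900)·83.8²/418 = 7.275
V̂(x̄_st) = 214.741
SE(x̄_st) = √214.741 = 14.6541

SE(x̄_st) ≈ 14.7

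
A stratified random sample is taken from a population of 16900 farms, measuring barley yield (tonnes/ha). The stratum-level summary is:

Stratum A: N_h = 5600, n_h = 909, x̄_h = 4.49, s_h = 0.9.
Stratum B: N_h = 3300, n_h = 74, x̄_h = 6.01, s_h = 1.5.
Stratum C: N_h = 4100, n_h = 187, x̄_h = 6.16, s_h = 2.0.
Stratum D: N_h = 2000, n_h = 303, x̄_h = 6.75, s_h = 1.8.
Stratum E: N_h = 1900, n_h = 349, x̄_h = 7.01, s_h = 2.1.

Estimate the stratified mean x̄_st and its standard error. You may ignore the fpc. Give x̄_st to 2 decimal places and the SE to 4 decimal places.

x̄_st = Σ W_h x̄_h = (5600·4.49 + 3300·6.01 + 4100·6.16 + 2000·6.75 + 1900·7.01)/16900 = 5.74272
V̂(x̄_st) = Σ W_h² s_h²/n_h, with W_h = N_h/N and N = 16900:
  stratum A: (5600/16900)²·0.9²/909 = 9.78417e-05
  stratum B: (3300/16900)²·1.5²/74 = 0.00115933
  stratum C: (4100/16900)²·2.0²/187 = 0.00125896
  stratum D: (2000/16900)²·1.8²/303 = 0.000149758
  stratum E: (1900/16900)²·2.1²/349 = 0.000159715
V̂(x̄_st) = 0.0028256
SE(x̄_st) = √0.0028256 = 0.0531564

x̄_st ≈ 5.74, SE ≈ 0.0532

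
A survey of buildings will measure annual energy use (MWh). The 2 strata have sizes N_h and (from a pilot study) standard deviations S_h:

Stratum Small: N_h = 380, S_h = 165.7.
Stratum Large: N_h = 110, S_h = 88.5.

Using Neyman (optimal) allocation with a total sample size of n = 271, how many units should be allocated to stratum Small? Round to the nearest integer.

235

Neyman allocation: n_h = n · N_h S_h / Σ N_i S_i, with n = 271.
  stratum Small: N_h·S_h = 380·165.7 = 62966.00
  stratum Large: N_h·S_h = 110·88.5 = 9735.00
Σ N_h S_h = 72701.00
n for stratum Small = 271·62966.00/72701.00 = 234.712 → 235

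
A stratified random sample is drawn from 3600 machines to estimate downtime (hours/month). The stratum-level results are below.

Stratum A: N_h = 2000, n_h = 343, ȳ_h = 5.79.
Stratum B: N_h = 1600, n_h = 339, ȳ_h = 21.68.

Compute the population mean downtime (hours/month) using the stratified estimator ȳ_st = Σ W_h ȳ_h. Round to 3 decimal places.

N = Σ N_h = 3600. Stratum weights W_h = N_h/N.
ȳ_st = (2000·5.79 + 1600·21.68) / 3600 = 12.85222

ȳ_st ≈ 12.852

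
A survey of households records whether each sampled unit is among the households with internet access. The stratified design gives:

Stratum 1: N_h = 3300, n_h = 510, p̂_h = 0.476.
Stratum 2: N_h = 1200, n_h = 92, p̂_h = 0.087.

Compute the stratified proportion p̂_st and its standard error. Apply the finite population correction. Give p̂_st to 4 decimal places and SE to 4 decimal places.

p̂_st ≈ 0.3723, SE ≈ 0.0167

N = 4500; stratum weights W_h = N_h/N.
p̂_st = Σ W_h p̂_h = (3300·0.476 + 1200·0.087)/4500 = 0.37227
V̂(p̂_st) = Σ W_h² (1 − n_h/N_h) p̂_h(1−p̂_h)/(n_h−1):
  stratum 1: (3300/4500)²·(1 − 510/3300)·0.476·0.524/509 = 0.000222799
  stratum 2: (1200/4500)²·(1 − 92/1200)·0.087·0.913/91 = 5.73119e-05
V̂(p̂_st) = 0.000280111; SE = √V̂ = 0.0167365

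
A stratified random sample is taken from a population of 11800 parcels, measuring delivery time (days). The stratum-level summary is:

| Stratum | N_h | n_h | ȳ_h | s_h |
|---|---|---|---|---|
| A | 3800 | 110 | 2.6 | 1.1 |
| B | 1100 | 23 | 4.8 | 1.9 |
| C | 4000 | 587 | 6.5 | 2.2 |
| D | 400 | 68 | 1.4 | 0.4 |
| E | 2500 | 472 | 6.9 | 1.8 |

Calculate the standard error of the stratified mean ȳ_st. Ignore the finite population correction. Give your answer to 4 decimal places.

V̂(ȳ_st) = Σ W_h² s_h²/n_h, with W_h = N_h/N and N = 11800:
  stratum A: (3800/11800)²·1.1²/110 = 0.00114076
  stratum B: (1100/11800)²·1.9²/23 = 0.00136396
  stratum C: (4000/11800)²·2.2²/587 = 0.000947465
  stratum D: (400/11800)²·0.4²/68 = 2.70375e-06
  stratum E: (2500/11800)²·1.8²/472 = 0.000308119
V̂(ȳ_st) = 0.00376301
SE(ȳ_st) = √0.00376301 = 0.0613434

SE(ȳ_st) ≈ 0.0613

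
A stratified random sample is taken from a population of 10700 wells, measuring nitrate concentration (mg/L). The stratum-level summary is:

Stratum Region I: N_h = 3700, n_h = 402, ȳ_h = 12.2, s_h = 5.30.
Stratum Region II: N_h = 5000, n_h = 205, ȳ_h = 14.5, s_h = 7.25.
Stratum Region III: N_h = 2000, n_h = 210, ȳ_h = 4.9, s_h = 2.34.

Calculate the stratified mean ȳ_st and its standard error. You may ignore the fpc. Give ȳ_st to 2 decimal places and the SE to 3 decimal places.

ȳ_st = Σ W_h ȳ_h = (3700·12.2 + 5000·14.5 + 2000·4.9)/10700 = 11.91028
V̂(ȳ_st) = Σ W_h² s_h²/n_h, with W_h = N_h/N and N = 10700:
  stratum Region I: (3700/10700)²·5.30²/402 = 0.00835529
  stratum Region II: (5000/10700)²·7.25²/205 = 0.055988
  stratum Region III: (2000/10700)²·2.34²/210 = 0.000910972
V̂(ȳ_st) = 0.0652542
SE(ȳ_st) = √0.0652542 = 0.255449

ȳ_st ≈ 11.91, SE ≈ 0.255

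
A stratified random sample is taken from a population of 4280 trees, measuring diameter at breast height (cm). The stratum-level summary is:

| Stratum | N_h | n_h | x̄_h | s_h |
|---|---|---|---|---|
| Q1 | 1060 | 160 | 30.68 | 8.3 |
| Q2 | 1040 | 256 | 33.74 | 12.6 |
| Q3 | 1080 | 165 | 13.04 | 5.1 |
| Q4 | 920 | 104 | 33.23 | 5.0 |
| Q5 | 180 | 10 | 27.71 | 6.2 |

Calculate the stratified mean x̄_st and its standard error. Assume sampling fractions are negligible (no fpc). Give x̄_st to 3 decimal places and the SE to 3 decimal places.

x̄_st = Σ W_h x̄_h = (1060·30.68 + 1040·33.74 + 1080·13.04 + 920·33.23 + 180·27.71)/4280 = 27.39556
V̂(x̄_st) = Σ W_h² s_h²/n_h, with W_h = N_h/N and N = 4280:
  stratum Q1: (1060/4280)²·8.3²/160 = 0.0264095
  stratum Q2: (1040/4280)²·12.6²/256 = 0.0366168
  stratum Q3: (1080/4280)²·5.1²/165 = 0.0100373
  stratum Q4: (920/4280)²·5.0²/104 = 0.0111069
  stratum Q5: (180/4280)²·6.2²/10 = 0.00679893
V̂(x̄_st) = 0.0909695
SE(x̄_st) = √0.0909695 = 0.301611

x̄_st ≈ 27.396, SE ≈ 0.302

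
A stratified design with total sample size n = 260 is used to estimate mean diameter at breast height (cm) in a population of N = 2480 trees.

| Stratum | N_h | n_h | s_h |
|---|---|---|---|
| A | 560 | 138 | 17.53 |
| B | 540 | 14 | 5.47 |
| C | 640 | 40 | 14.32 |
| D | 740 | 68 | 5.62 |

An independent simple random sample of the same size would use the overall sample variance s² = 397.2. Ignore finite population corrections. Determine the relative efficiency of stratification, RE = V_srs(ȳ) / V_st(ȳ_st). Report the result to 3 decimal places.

RE ≈ 2.556

V̂(ȳ_st) = Σ W_h² s_h²/n_h, with W_h = N_h/N and N = 2480:
  stratum A: (560/2480)²·17.53²/138 = 0.113542
  stratum B: (540/2480)²·5.47²/14 = 0.101328
  stratum C: (640/2480)²·14.32²/40 = 0.341415
  stratum D: (740/2480)²·5.62²/68 = 0.0413546
V_st = 0.59764
V_srs = s²/n = 397.2/260 = 1.52769
Relative efficiency = V_srs / V_st = 1.52769/0.59764 = 2.5562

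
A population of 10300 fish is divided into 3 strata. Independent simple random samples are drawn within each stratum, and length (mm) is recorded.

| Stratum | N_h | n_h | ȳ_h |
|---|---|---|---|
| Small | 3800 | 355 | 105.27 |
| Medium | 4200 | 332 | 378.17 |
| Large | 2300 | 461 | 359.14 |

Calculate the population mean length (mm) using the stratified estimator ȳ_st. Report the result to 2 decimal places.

N = Σ N_h = 10300. Stratum weights W_h = N_h/N.
ȳ_st = (3800·105.27 + 4200·378.17 + 2300·359.14) / 10300 = 273.2390

ȳ_st ≈ 273.24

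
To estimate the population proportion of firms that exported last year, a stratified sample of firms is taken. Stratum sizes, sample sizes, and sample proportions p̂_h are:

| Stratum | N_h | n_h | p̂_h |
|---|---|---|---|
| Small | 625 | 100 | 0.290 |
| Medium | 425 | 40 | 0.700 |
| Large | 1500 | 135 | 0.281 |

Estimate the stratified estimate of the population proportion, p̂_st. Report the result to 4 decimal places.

p̂_st ≈ 0.3530

N = 2550; stratum weights W_h = N_h/N.
p̂_st = Σ W_h p̂_h = (625·0.290 + 425·0.700 + 1500·0.281)/2550 = 0.35304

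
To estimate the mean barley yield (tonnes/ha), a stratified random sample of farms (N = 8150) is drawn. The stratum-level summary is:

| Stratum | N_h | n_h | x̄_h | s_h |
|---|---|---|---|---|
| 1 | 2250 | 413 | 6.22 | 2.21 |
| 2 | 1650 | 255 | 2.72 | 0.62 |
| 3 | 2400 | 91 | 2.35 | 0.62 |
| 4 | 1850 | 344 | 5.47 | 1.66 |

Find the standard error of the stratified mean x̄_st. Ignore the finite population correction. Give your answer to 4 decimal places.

SE(x̄_st) ≈ 0.0417

V̂(x̄_st) = Σ W_h² s_h²/n_h, with W_h = N_h/N and N = 8150:
  stratum 1: (2250/8150)²·2.21²/413 = 0.000901331
  stratum 2: (1650/8150)²·0.62²/255 = 6.17868e-05
  stratum 3: (2400/8150)²·0.62²/91 = 0.00036631
  stratum 4: (1850/8150)²·1.66²/344 = 0.000412749
V̂(x̄_st) = 0.00174218
SE(x̄_st) = √0.00174218 = 0.0417394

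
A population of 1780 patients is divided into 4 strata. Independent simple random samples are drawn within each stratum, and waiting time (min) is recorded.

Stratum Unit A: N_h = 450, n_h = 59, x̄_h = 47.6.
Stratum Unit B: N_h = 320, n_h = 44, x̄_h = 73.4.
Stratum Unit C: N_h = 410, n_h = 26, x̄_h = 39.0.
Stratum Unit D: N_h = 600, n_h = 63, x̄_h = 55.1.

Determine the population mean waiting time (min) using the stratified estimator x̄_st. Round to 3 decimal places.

x̄_st ≈ 52.785

N = Σ N_h = 1780. Stratum weights W_h = N_h/N.
x̄_st = (450·47.6 + 320·73.4 + 410·39.0 + 600·55.1) / 1780 = 52.78539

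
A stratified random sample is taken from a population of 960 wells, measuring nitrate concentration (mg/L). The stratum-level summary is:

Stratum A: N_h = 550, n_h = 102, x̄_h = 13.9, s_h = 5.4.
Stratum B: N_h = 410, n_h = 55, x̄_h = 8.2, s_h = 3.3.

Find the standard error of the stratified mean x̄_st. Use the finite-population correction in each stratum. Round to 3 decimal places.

V̂(x̄_st) = Σ W_h² (1 − n_h/N_h) s_h²/n_h, with W_h = N_h/N and N = 960:
  stratum A: (550/960)²·(1 − 102/550)·5.4²/102 = 0.0764338
  stratum B: (410/960)²·(1 − 55/410)·3.3²/55 = 0.0312705
V̂(x̄_st) = 0.107704
SE(x̄_st) = √0.107704 = 0.328183

SE(x̄_st) ≈ 0.328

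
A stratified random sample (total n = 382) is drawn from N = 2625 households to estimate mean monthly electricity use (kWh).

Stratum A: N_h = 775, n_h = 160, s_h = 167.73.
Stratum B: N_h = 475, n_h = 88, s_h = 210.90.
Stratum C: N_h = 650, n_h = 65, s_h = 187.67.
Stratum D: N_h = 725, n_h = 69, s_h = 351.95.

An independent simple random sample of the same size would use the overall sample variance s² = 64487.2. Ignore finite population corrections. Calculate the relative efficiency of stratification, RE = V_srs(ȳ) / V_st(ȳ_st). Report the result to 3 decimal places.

V̂(ȳ_st) = Σ W_h² s_h²/n_h, with W_h = N_h/N and N = 2625:
  stratum A: (775/2625)²·167.73²/160 = 15.3266
  stratum B: (475/2625)²·210.90²/88 = 16.55
  stratum C: (650/2625)²·187.67²/65 = 33.2234
  stratum D: (725/2625)²·351.95²/69 = 136.94
V_st = 202.04
V_srs = s²/n = 64487.2/382 = 168.815
Relative efficiency = V_srs / V_st = 168.815/202.04 = 0.8356

RE ≈ 0.836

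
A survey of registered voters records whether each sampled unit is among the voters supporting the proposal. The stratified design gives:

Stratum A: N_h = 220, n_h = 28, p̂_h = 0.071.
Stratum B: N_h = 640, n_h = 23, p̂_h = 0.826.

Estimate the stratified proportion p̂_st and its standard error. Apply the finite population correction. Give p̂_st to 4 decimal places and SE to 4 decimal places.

N = 860; stratum weights W_h = N_h/N.
p̂_st = Σ W_h p̂_h = (220·0.071 + 640·0.826)/860 = 0.63286
V̂(p̂_st) = Σ W_h² (1 − n_h/N_h) p̂_h(1−p̂_h)/(n_h−1):
  stratum A: (220/860)²·(1 − 28/220)·0.071·0.929/27 = 0.00013952
  stratum B: (640/860)²·(1 − 23/640)·0.826·0.174/22 = 0.00348799
V̂(p̂_st) = 0.00362751; SE = √V̂ = 0.0602288

p̂_st ≈ 0.6329, SE ≈ 0.0602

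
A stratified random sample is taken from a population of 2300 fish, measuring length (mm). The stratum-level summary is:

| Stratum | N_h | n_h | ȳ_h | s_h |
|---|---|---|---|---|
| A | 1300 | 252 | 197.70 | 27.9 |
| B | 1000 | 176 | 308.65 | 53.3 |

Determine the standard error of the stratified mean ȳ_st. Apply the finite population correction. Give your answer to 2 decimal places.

V̂(ȳ_st) = Σ W_h² (1 − n_h/N_h) s_h²/n_h, with W_h = N_h/N and N = 2300:
  stratum A: (1300/2300)²·(1 − 252/1300)·27.9²/252 = 0.79553
  stratum B: (1000/2300)²·(1 − 176/1000)·53.3²/176 = 2.51428
V̂(ȳ_st) = 3.30981
SE(ȳ_st) = √3.30981 = 1.81929

SE(ȳ_st) ≈ 1.82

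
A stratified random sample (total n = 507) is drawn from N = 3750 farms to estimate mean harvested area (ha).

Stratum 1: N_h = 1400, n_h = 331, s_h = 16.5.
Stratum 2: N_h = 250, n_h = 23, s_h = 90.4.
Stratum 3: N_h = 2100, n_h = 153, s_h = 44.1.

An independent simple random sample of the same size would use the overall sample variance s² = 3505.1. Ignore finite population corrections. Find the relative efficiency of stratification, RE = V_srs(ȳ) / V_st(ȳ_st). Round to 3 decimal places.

RE ≈ 1.217

V̂(ȳ_st) = Σ W_h² s_h²/n_h, with W_h = N_h/N and N = 3750:
  stratum 1: (1400/3750)²·16.5²/331 = 0.114639
  stratum 2: (250/3750)²·90.4²/23 = 1.57916
  stratum 3: (2100/3750)²·44.1²/153 = 3.98622
V_st = 5.68003
V_srs = s²/n = 3505.1/507 = 6.91341
Relative efficiency = V_srs / V_st = 6.91341/5.68003 = 1.2171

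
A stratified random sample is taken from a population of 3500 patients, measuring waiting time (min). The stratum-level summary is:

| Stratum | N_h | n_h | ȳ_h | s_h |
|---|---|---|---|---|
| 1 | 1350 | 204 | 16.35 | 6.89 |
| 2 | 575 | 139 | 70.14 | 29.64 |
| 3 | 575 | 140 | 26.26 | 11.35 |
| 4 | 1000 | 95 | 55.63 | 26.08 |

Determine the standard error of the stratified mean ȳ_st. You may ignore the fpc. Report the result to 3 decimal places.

V̂(ȳ_st) = Σ W_h² s_h²/n_h, with W_h = N_h/N and N = 3500:
  stratum 1: (1350/3500)²·6.89²/204 = 0.034621
  stratum 2: (575/3500)²·29.64²/139 = 0.170585
  stratum 3: (575/3500)²·11.35²/140 = 0.0248349
  stratum 4: (1000/3500)²·26.08²/95 = 0.584461
V̂(ȳ_st) = 0.814502
SE(ȳ_st) = √0.814502 = 0.902498

SE(ȳ_st) ≈ 0.902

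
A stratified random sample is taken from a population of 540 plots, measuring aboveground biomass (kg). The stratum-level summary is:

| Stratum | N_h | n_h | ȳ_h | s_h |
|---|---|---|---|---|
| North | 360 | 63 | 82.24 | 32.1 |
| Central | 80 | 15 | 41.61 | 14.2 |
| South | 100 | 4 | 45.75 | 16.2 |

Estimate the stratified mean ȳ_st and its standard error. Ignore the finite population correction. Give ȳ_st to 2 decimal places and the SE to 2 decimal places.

ȳ_st ≈ 69.46, SE ≈ 3.13

ȳ_st = Σ W_h ȳ_h = (360·82.24 + 80·41.61 + 100·45.75)/540 = 69.46333
V̂(ȳ_st) = Σ W_h² s_h²/n_h, with W_h = N_h/N and N = 540:
  stratum North: (360/540)²·32.1²/63 = 7.26921
  stratum Central: (80/540)²·14.2²/15 = 0.295038
  stratum South: (100/540)²·16.2²/4 = 2.25
V̂(ȳ_st) = 9.81424
SE(ȳ_st) = √9.81424 = 3.13277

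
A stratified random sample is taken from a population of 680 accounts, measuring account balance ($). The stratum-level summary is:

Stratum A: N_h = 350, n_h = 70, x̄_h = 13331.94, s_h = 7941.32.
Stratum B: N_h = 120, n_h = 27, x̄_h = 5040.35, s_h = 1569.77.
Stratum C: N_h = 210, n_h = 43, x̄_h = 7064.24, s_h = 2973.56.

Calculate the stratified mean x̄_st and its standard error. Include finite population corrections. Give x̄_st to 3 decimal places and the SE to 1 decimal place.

x̄_st ≈ 9933.105, SE ≈ 456.9

x̄_st = Σ W_h x̄_h = (350·13331.94 + 120·5040.35 + 210·7064.24)/680 = 9933.10500
V̂(x̄_st) = Σ W_h² (1 − n_h/N_h) s_h²/n_h, with W_h = N_h/N and N = 680:
  stratum A: (350/680)²·(1 − 70/350)·7941.32²/70 = 190939
  stratum B: (120/680)²·(1 − 27/120)·1569.77²/27 = 2202.7
  stratum C: (210/680)²·(1 − 43/210)·2973.56²/43 = 15595.6
V̂(x̄_st) = 208738
SE(x̄_st) = √208738 = 456.878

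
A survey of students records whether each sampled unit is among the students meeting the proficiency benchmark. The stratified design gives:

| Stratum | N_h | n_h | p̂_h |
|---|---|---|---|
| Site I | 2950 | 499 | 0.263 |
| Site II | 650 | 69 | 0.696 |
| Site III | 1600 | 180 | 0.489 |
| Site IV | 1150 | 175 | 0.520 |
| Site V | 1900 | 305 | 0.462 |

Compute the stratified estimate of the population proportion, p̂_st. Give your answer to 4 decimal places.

p̂_st ≈ 0.4226

N = 8250; stratum weights W_h = N_h/N.
p̂_st = Σ W_h p̂_h = (2950·0.263 + 650·0.696 + 1600·0.489 + 1150·0.520 + 1900·0.462)/8250 = 0.42260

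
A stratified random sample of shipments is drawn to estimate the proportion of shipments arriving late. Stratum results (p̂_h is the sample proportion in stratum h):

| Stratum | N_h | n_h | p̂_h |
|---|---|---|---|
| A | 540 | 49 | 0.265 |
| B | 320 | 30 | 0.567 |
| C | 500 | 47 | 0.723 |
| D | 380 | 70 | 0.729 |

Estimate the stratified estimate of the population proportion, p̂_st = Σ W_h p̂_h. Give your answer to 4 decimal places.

p̂_st ≈ 0.5535

N = 1740; stratum weights W_h = N_h/N.
p̂_st = Σ W_h p̂_h = (540·0.265 + 320·0.567 + 500·0.723 + 380·0.729)/1740 = 0.55348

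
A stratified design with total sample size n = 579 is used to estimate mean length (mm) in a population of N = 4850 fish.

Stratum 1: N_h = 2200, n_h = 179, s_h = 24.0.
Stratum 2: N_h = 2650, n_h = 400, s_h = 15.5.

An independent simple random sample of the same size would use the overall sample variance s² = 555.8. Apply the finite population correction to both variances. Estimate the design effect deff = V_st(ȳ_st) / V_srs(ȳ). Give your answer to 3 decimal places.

deff ≈ 0.900

V̂(ȳ_st) = Σ W_h² (1 − n_h/N_h) s_h²/n_h, with W_h = N_h/N and N = 4850:
  stratum 1: (2200/4850)²·(1 − 179/2200)·24.0²/179 = 0.60824
  stratum 2: (2650/4850)²·(1 − 400/2650)·15.5²/400 = 0.152247
V_st = 0.760487
V_srs = (1 − 579/4850)·555.8/579 = 0.845333
deff = V_st / V_srs = 0.760487/0.845333 = 0.8996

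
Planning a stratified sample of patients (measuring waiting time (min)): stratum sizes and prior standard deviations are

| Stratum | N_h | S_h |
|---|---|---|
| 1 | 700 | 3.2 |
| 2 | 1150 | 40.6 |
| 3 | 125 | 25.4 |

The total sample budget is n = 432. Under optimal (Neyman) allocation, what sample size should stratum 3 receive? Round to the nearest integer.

26

Neyman allocation: n_h = n · N_h S_h / Σ N_i S_i, with n = 432.
  stratum 1: N_h·S_h = 700·3.2 = 2240.00
  stratum 2: N_h·S_h = 1150·40.6 = 46690.00
  stratum 3: N_h·S_h = 125·25.4 = 3175.00
Σ N_h S_h = 52105.00
n for stratum 3 = 432·3175.00/52105.00 = 26.324 → 26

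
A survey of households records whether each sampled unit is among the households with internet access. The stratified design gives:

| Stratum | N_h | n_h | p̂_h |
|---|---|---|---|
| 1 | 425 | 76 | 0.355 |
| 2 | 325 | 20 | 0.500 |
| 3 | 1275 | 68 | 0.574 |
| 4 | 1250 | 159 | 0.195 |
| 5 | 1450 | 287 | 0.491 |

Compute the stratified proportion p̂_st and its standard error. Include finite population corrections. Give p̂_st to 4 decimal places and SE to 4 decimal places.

p̂_st ≈ 0.4235, SE ≈ 0.0214

N = 4725; stratum weights W_h = N_h/N.
p̂_st = Σ W_h p̂_h = (425·0.355 + 325·0.500 + 1275·0.574 + 1250·0.195 + 1450·0.491)/4725 = 0.42348
V̂(p̂_st) = Σ W_h² (1 − n_h/N_h) p̂_h(1−p̂_h)/(n_h−1):
  stratum 1: (425/4725)²·(1 − 76/425)·0.355·0.645/75 = 2.02832e-05
  stratum 2: (325/4725)²·(1 − 20/325)·0.500·0.500/19 = 5.84206e-05
  stratum 3: (1275/4725)²·(1 − 68/1275)·0.574·0.426/67 = 0.000251571
  stratum 4: (1250/4725)²·(1 − 159/1250)·0.195·0.805/158 = 6.06882e-05
  stratum 5: (1450/4725)²·(1 − 287/1450)·0.491·0.509/286 = 6.60051e-05
V̂(p̂_st) = 0.000456968; SE = √V̂ = 0.0213768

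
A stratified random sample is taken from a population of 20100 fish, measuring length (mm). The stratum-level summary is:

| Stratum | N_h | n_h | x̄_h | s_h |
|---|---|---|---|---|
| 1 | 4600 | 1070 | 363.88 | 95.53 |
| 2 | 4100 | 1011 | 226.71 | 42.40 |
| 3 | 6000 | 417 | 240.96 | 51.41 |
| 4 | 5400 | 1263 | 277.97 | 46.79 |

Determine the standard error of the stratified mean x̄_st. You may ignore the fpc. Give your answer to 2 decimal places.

SE(x̄_st) ≈ 1.10

V̂(x̄_st) = Σ W_h² s_h²/n_h, with W_h = N_h/N and N = 20100:
  stratum 1: (4600/20100)²·95.53²/1070 = 0.446703
  stratum 2: (4100/20100)²·42.40²/1011 = 0.0739871
  stratum 3: (6000/20100)²·51.41²/417 = 0.564767
  stratum 4: (5400/20100)²·46.79²/1263 = 0.125112
V̂(x̄_st) = 1.21057
SE(x̄_st) = √1.21057 = 1.10026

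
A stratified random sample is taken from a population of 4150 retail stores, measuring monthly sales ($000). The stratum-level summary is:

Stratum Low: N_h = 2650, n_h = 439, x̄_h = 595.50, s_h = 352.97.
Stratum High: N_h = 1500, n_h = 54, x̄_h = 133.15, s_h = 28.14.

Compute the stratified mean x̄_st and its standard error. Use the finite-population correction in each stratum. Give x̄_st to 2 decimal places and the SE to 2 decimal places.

x̄_st ≈ 428.39, SE ≈ 9.92

x̄_st = Σ W_h x̄_h = (2650·595.50 + 1500·133.15)/4150 = 428.38554
V̂(x̄_st) = Σ W_h² (1 − n_h/N_h) s_h²/n_h, with W_h = N_h/N and N = 4150:
  stratum Low: (2650/4150)²·(1 − 439/2650)·352.97²/439 = 96.5494
  stratum High: (1500/4150)²·(1 − 54/1500)·28.14²/54 = 1.84679
V̂(x̄_st) = 98.3962
SE(x̄_st) = √98.3962 = 9.91948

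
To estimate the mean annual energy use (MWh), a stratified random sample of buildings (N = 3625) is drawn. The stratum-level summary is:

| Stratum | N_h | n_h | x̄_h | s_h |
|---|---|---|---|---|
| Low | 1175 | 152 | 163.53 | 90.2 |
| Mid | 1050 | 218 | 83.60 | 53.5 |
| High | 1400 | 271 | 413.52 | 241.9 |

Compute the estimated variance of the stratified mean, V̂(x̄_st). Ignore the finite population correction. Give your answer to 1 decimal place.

V̂(x̄_st) ≈ 38.9

V̂(x̄_st) = Σ W_h² s_h²/n_h, with W_h = N_h/N and N = 3625:
  stratum Low: (1175/3625)²·90.2²/152 = 5.62379
  stratum Mid: (1050/3625)²·53.5²/218 = 1.10157
  stratum High: (1400/3625)²·241.9²/271 = 32.2064
V̂(x̄_st) = 38.9318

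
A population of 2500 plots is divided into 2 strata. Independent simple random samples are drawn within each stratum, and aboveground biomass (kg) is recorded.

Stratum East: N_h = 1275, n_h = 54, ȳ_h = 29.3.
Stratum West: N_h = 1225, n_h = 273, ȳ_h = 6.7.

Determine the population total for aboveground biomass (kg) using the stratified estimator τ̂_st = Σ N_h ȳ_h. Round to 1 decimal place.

τ̂_st ≈ 45565.0

τ̂_st = Σ N_h ȳ_h = 1275·29.3 + 1225·6.7 = 45565.0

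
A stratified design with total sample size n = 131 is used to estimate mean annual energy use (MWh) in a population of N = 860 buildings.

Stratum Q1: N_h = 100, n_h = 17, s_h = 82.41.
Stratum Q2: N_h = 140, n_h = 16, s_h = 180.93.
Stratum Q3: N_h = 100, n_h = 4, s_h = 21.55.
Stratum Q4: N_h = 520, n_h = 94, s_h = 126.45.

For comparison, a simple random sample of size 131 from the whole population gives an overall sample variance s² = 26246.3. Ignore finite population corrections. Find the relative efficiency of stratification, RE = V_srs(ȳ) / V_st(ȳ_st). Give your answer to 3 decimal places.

RE ≈ 1.624

V̂(ȳ_st) = Σ W_h² s_h²/n_h, with W_h = N_h/N and N = 860:
  stratum Q1: (100/860)²·82.41²/17 = 5.4015
  stratum Q2: (140/860)²·180.93²/16 = 54.2201
  stratum Q3: (100/860)²·21.55²/4 = 1.56978
  stratum Q4: (520/860)²·126.45²/94 = 62.1899
V_st = 123.381
V_srs = s²/n = 26246.3/131 = 200.353
Relative efficiency = V_srs / V_st = 200.353/123.381 = 1.6239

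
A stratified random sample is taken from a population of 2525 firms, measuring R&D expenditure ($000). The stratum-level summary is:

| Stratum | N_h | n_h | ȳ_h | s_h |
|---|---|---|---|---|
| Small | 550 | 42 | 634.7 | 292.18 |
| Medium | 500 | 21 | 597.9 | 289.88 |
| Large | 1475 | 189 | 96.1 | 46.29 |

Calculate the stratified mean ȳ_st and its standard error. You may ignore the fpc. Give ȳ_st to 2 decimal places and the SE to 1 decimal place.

ȳ_st = Σ W_h ȳ_h = (550·634.7 + 500·597.9 + 1475·96.1)/2525 = 312.78515
V̂(ȳ_st) = Σ W_h² s_h²/n_h, with W_h = N_h/N and N = 2525:
  stratum Small: (550/2525)²·292.18²/42 = 96.4394
  stratum Medium: (500/2525)²·289.88²/21 = 156.904
  stratum Large: (1475/2525)²·46.29²/189 = 3.86878
V̂(ȳ_st) = 257.212
SE(ȳ_st) = √257.212 = 16.0378

ȳ_st ≈ 312.79, SE ≈ 16.0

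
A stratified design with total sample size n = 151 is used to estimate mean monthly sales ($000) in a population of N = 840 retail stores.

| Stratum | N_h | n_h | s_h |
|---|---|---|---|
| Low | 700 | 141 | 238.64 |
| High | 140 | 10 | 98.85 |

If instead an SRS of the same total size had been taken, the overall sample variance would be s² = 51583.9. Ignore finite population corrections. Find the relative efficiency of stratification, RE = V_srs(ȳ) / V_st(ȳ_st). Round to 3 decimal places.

V̂(ȳ_st) = Σ W_h² s_h²/n_h, with W_h = N_h/N and N = 840:
  stratum Low: (700/840)²·238.64²/141 = 280.482
  stratum High: (140/840)²·98.85²/10 = 27.1426
V_st = 307.624
V_srs = s²/n = 51583.9/151 = 341.615
Relative efficiency = V_srs / V_st = 341.615/307.624 = 1.1105

RE ≈ 1.110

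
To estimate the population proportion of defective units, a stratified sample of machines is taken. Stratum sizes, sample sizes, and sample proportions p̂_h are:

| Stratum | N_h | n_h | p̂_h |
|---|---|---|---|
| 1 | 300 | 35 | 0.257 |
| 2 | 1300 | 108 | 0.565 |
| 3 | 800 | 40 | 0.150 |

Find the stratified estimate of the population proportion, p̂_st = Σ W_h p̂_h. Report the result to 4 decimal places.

N = 2400; stratum weights W_h = N_h/N.
p̂_st = Σ W_h p̂_h = (300·0.257 + 1300·0.565 + 800·0.150)/2400 = 0.38817

p̂_st ≈ 0.3882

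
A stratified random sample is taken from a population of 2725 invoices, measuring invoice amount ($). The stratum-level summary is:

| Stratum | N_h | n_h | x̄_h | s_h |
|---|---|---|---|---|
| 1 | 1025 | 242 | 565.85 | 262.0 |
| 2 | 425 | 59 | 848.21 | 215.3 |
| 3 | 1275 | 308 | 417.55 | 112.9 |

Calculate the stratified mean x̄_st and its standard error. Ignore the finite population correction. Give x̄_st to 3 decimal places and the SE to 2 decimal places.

x̄_st ≈ 540.500, SE ≈ 8.26

x̄_st = Σ W_h x̄_h = (1025·565.85 + 425·848.21 + 1275·417.55)/2725 = 540.49972
V̂(x̄_st) = Σ W_h² s_h²/n_h, with W_h = N_h/N and N = 2725:
  stratum 1: (1025/2725)²·262.0²/242 = 40.133
  stratum 2: (425/2725)²·215.3²/59 = 19.1109
  stratum 3: (1275/2725)²·112.9²/308 = 9.05992
V̂(x̄_st) = 68.3038
SE(x̄_st) = √68.3038 = 8.26461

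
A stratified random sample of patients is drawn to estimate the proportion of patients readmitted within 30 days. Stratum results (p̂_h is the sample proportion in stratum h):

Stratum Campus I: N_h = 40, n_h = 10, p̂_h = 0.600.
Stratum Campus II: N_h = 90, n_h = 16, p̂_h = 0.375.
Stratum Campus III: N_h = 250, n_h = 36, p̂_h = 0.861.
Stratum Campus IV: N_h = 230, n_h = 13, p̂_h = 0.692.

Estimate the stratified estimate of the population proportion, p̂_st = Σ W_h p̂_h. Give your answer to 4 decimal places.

p̂_st ≈ 0.7085

N = 610; stratum weights W_h = N_h/N.
p̂_st = Σ W_h p̂_h = (40·0.600 + 90·0.375 + 250·0.861 + 230·0.692)/610 = 0.70846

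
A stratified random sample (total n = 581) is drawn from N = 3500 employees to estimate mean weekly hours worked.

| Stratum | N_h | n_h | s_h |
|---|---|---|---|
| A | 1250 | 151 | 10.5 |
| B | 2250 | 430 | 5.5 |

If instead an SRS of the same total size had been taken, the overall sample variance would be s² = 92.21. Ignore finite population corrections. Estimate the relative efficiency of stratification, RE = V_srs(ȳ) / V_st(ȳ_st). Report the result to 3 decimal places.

RE ≈ 1.299

V̂(ȳ_st) = Σ W_h² s_h²/n_h, with W_h = N_h/N and N = 3500:
  stratum A: (1250/3500)²·10.5²/151 = 0.0931291
  stratum B: (2250/3500)²·5.5²/430 = 0.0290727
V_st = 0.122202
V_srs = s²/n = 92.21/581 = 0.158709
Relative efficiency = V_srs / V_st = 0.158709/0.122202 = 1.2987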